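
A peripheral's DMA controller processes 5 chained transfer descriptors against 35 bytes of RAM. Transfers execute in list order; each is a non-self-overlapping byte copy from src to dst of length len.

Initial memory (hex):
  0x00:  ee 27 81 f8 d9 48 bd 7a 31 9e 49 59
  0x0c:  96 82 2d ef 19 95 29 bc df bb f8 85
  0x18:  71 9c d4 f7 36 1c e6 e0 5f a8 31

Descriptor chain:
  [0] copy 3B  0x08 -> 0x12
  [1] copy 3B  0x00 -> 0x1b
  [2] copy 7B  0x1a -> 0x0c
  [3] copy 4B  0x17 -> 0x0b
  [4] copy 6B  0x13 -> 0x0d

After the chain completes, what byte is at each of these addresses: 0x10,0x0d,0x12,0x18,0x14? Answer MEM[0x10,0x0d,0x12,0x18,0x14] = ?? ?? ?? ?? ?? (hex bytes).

MEM[0x10,0x0d,0x12,0x18,0x14] = f8 9e 71 71 49

  after D0: wrote 3B at 0x12 = 319e49
  after D1: wrote 3B at 0x1b = ee2781
  after D2: wrote 7B at 0x0c = d4ee2781e6e05f
  after D3: wrote 4B at 0x0b = 85719cd4
  after D4: wrote 6B at 0x0d = 9e49bbf88571
query mem[0x10]=0xf8, mem[0x0d]=0x9e, mem[0x12]=0x71, mem[0x18]=0x71, mem[0x14]=0x49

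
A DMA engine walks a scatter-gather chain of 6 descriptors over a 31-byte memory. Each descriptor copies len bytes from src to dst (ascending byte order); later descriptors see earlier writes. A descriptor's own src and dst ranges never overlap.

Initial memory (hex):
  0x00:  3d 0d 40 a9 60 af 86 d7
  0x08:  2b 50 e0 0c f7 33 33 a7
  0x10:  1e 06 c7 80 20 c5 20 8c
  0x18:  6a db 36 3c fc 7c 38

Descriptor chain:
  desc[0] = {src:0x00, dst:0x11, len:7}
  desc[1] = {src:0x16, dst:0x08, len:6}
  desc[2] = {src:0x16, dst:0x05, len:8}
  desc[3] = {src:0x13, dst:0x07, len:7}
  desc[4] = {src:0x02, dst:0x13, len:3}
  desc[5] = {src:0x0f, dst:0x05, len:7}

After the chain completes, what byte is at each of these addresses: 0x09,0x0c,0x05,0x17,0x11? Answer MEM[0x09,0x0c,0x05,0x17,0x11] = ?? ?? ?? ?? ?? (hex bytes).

MEM[0x09,0x0c,0x05,0x17,0x11] = 40 6a a7 86 3d

#0 dst[0x11+7] := {0x3d,0x0d,0x40,0xa9,0x60,0xaf,0x86}
#1 dst[0x08+6] := {0xaf,0x86,0x6a,0xdb,0x36,0x3c}
#2 dst[0x05+8] := {0xaf,0x86,0x6a,0xdb,0x36,0x3c,0xfc,0x7c}
#3 dst[0x07+7] := {0x40,0xa9,0x60,0xaf,0x86,0x6a,0xdb}
#4 dst[0x13+3] := {0x40,0xa9,0x60}
#5 dst[0x05+7] := {0xa7,0x1e,0x3d,0x0d,0x40,0xa9,0x60}
query mem[0x09]=0x40, mem[0x0c]=0x6a, mem[0x05]=0xa7, mem[0x17]=0x86, mem[0x11]=0x3d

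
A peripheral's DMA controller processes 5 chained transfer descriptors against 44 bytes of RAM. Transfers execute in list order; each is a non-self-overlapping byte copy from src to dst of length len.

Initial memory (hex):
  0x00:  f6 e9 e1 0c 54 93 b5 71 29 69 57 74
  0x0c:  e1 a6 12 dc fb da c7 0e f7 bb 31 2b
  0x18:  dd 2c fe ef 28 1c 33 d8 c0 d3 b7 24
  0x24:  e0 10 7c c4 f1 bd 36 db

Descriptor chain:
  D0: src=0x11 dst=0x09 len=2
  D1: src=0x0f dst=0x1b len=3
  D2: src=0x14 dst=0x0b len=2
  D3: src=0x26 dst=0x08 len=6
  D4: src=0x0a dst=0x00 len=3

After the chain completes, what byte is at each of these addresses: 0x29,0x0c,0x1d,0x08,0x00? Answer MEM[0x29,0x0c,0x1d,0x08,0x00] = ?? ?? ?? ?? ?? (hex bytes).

  after D0: wrote 2B at 0x09 = dac7
  after D1: wrote 3B at 0x1b = dcfbda
  after D2: wrote 2B at 0x0b = f7bb
  after D3: wrote 6B at 0x08 = 7cc4f1bd36db
  after D4: wrote 3B at 0x00 = f1bd36
query mem[0x29]=0xbd, mem[0x0c]=0x36, mem[0x1d]=0xda, mem[0x08]=0x7c, mem[0x00]=0xf1

MEM[0x29,0x0c,0x1d,0x08,0x00] = bd 36 da 7c f1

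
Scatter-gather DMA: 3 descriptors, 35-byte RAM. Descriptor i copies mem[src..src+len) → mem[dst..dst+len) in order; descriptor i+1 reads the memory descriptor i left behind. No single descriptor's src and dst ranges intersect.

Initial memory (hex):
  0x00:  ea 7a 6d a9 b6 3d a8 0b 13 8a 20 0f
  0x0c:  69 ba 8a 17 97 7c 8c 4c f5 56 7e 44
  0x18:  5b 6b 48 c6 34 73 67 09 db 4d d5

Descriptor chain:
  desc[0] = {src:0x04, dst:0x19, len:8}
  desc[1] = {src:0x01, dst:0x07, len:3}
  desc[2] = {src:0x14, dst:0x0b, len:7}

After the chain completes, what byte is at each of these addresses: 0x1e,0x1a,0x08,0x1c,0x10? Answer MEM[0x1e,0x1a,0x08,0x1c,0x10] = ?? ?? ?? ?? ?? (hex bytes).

MEM[0x1e,0x1a,0x08,0x1c,0x10] = 8a 3d 6d 0b b6

D0: mem[0x19..0x20] <- [b6 3d a8 0b 13 8a 20 0f]
D1: mem[0x07..0x09] <- [7a 6d a9]
D2: mem[0x0b..0x11] <- [f5 56 7e 44 5b b6 3d]
query mem[0x1e]=0x8a, mem[0x1a]=0x3d, mem[0x08]=0x6d, mem[0x1c]=0x0b, mem[0x10]=0xb6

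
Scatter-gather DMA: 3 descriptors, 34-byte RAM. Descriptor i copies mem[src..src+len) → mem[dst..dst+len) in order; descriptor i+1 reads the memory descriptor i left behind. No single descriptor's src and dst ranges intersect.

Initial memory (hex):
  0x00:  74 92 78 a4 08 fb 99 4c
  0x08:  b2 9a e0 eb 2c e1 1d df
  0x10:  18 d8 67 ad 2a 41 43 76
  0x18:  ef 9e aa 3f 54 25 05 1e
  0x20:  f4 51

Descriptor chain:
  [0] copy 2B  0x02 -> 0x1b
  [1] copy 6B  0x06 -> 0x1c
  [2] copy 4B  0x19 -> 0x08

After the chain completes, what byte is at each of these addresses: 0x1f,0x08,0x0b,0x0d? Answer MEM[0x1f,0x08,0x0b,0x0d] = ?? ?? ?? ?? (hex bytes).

MEM[0x1f,0x08,0x0b,0x0d] = 9a 9e 99 e1

#0 dst[0x1b+2] := {0x78,0xa4}
#1 dst[0x1c+6] := {0x99,0x4c,0xb2,0x9a,0xe0,0xeb}
#2 dst[0x08+4] := {0x9e,0xaa,0x78,0x99}
query mem[0x1f]=0x9a, mem[0x08]=0x9e, mem[0x0b]=0x99, mem[0x0d]=0xe1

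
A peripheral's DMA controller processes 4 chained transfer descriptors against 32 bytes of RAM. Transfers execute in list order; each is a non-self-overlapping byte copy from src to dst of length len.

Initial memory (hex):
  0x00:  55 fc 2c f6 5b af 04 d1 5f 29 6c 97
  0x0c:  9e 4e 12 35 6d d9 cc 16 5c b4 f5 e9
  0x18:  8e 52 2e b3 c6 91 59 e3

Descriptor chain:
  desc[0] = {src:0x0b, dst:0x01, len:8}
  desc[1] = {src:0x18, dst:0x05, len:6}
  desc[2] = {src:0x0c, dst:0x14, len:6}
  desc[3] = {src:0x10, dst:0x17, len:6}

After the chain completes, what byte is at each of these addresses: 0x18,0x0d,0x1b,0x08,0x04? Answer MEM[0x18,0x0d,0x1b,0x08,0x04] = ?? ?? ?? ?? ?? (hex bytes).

  after D0: wrote 8B at 0x01 = 979e4e12356dd9cc
  after D1: wrote 6B at 0x05 = 8e522eb3c691
  after D2: wrote 6B at 0x14 = 9e4e12356dd9
  after D3: wrote 6B at 0x17 = 6dd9cc169e4e
query mem[0x18]=0xd9, mem[0x0d]=0x4e, mem[0x1b]=0x9e, mem[0x08]=0xb3, mem[0x04]=0x12

MEM[0x18,0x0d,0x1b,0x08,0x04] = d9 4e 9e b3 12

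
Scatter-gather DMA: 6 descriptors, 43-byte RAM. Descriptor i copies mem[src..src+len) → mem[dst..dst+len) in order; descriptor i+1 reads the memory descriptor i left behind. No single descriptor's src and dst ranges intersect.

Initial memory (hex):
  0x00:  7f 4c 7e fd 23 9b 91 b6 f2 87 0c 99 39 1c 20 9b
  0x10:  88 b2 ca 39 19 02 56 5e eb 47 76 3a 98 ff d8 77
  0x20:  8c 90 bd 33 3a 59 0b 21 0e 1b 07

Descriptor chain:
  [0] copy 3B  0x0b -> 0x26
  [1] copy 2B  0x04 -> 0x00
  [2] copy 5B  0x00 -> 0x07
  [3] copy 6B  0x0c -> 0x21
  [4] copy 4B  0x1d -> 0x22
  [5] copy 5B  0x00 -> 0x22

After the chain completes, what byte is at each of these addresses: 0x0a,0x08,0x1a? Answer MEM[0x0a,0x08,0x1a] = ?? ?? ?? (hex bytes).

  after D0: wrote 3B at 0x26 = 99391c
  after D1: wrote 2B at 0x00 = 239b
  after D2: wrote 5B at 0x07 = 239b7efd23
  after D3: wrote 6B at 0x21 = 391c209b88b2
  after D4: wrote 4B at 0x22 = ffd8778c
  after D5: wrote 5B at 0x22 = 239b7efd23
query mem[0x0a]=0xfd, mem[0x08]=0x9b, mem[0x1a]=0x76

MEM[0x0a,0x08,0x1a] = fd 9b 76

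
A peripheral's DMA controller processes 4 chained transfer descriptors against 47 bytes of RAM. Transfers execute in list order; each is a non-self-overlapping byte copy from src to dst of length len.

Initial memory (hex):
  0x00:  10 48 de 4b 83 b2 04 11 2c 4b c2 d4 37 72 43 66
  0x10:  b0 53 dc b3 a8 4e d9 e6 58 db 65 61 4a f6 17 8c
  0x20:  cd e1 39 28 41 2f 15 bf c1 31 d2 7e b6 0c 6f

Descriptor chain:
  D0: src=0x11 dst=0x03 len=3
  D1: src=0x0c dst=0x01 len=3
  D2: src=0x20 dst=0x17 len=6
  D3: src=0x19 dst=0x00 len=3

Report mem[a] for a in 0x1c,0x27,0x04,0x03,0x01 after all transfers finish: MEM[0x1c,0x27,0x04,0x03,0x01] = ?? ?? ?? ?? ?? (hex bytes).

MEM[0x1c,0x27,0x04,0x03,0x01] = 2f bf dc 43 28

  after D0: wrote 3B at 0x03 = 53dcb3
  after D1: wrote 3B at 0x01 = 377243
  after D2: wrote 6B at 0x17 = cde13928412f
  after D3: wrote 3B at 0x00 = 392841
query mem[0x1c]=0x2f, mem[0x27]=0xbf, mem[0x04]=0xdc, mem[0x03]=0x43, mem[0x01]=0x28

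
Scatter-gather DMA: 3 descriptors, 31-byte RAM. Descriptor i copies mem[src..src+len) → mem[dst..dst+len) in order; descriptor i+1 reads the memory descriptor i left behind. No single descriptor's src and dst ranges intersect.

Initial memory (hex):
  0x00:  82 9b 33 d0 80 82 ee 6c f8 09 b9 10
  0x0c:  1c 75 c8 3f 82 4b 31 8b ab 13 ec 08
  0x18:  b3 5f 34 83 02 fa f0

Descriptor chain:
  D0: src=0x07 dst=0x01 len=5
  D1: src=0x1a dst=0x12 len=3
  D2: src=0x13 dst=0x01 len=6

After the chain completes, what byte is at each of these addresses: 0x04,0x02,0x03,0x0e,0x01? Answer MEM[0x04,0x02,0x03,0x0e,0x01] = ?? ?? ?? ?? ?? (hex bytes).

MEM[0x04,0x02,0x03,0x0e,0x01] = ec 02 13 c8 83

  after D0: wrote 5B at 0x01 = 6cf809b910
  after D1: wrote 3B at 0x12 = 348302
  after D2: wrote 6B at 0x01 = 830213ec08b3
query mem[0x04]=0xec, mem[0x02]=0x02, mem[0x03]=0x13, mem[0x0e]=0xc8, mem[0x01]=0x83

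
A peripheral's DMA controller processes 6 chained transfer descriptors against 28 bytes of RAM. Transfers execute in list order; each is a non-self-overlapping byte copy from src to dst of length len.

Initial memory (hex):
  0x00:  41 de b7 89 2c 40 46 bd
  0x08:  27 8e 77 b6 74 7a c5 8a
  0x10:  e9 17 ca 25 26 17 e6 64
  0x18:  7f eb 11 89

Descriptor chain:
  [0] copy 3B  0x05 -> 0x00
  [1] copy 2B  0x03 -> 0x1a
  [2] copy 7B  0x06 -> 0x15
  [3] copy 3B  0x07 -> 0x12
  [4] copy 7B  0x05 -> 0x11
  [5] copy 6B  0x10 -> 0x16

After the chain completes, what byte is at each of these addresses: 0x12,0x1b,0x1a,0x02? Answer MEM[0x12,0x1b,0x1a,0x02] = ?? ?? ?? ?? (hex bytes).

MEM[0x12,0x1b,0x1a,0x02] = 46 8e 27 bd

  after D0: wrote 3B at 0x00 = 4046bd
  after D1: wrote 2B at 0x1a = 892c
  after D2: wrote 7B at 0x15 = 46bd278e77b674
  after D3: wrote 3B at 0x12 = bd278e
  after D4: wrote 7B at 0x11 = 4046bd278e77b6
  after D5: wrote 6B at 0x16 = e94046bd278e
query mem[0x12]=0x46, mem[0x1b]=0x8e, mem[0x1a]=0x27, mem[0x02]=0xbd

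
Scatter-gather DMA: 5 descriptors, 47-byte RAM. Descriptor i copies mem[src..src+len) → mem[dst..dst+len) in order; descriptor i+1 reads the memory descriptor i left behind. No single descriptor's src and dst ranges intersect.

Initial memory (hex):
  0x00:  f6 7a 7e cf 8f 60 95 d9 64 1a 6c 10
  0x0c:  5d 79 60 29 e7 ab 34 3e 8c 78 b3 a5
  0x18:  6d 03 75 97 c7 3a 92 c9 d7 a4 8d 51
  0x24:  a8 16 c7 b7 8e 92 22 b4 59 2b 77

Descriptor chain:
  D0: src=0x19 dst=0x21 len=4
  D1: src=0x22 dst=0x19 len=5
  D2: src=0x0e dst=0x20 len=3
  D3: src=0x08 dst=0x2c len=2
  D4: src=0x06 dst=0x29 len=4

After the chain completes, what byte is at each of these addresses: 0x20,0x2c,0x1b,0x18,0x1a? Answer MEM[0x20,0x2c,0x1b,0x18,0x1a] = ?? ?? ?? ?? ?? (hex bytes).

MEM[0x20,0x2c,0x1b,0x18,0x1a] = 60 1a c7 6d 97

#0 dst[0x21+4] := {0x03,0x75,0x97,0xc7}
#1 dst[0x19+5] := {0x75,0x97,0xc7,0x16,0xc7}
#2 dst[0x20+3] := {0x60,0x29,0xe7}
#3 dst[0x2c+2] := {0x64,0x1a}
#4 dst[0x29+4] := {0x95,0xd9,0x64,0x1a}
query mem[0x20]=0x60, mem[0x2c]=0x1a, mem[0x1b]=0xc7, mem[0x18]=0x6d, mem[0x1a]=0x97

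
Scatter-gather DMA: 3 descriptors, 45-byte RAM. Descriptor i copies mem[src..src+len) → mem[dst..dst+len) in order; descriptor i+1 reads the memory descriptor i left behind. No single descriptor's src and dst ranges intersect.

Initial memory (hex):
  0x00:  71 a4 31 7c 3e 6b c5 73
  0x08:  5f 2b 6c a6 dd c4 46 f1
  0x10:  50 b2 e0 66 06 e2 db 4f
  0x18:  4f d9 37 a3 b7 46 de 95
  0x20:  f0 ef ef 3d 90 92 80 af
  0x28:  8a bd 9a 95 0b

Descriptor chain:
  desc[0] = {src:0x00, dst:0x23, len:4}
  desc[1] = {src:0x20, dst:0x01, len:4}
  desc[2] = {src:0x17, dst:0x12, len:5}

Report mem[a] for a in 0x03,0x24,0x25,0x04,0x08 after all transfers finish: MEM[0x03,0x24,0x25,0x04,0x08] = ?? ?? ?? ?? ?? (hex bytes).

[0] 0x00->0x23 len=4 : 71 a4 31 7c
[1] 0x20->0x01 len=4 : f0 ef ef 71
[2] 0x17->0x12 len=5 : 4f 4f d9 37 a3
query mem[0x03]=0xef, mem[0x24]=0xa4, mem[0x25]=0x31, mem[0x04]=0x71, mem[0x08]=0x5f

MEM[0x03,0x24,0x25,0x04,0x08] = ef a4 31 71 5f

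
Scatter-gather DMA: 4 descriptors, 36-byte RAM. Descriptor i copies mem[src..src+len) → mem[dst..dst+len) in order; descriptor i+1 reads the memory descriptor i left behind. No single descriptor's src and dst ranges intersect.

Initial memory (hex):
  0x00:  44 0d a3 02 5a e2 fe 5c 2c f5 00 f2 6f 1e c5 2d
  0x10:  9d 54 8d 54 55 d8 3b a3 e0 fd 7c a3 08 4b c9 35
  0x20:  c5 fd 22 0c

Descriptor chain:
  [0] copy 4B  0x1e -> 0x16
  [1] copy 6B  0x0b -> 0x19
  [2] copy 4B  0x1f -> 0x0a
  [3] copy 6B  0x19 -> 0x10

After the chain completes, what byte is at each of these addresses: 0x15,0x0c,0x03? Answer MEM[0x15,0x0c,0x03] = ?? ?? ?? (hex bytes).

MEM[0x15,0x0c,0x03] = 9d fd 02

#0 dst[0x16+4] := {0xc9,0x35,0xc5,0xfd}
#1 dst[0x19+6] := {0xf2,0x6f,0x1e,0xc5,0x2d,0x9d}
#2 dst[0x0a+4] := {0x35,0xc5,0xfd,0x22}
#3 dst[0x10+6] := {0xf2,0x6f,0x1e,0xc5,0x2d,0x9d}
query mem[0x15]=0x9d, mem[0x0c]=0xfd, mem[0x03]=0x02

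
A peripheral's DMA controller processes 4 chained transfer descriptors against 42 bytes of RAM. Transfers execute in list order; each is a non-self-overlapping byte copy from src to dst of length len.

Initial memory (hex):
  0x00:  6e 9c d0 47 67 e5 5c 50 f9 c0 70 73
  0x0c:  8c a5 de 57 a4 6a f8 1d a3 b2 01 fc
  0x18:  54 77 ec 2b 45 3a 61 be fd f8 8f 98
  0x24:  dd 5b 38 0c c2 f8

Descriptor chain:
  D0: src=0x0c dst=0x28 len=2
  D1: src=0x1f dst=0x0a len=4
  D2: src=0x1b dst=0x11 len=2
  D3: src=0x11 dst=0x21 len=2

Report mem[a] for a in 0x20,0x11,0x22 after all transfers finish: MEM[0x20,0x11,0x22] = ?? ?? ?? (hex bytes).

MEM[0x20,0x11,0x22] = fd 2b 45

D0: mem[0x28..0x29] <- [8c a5]
D1: mem[0x0a..0x0d] <- [be fd f8 8f]
D2: mem[0x11..0x12] <- [2b 45]
D3: mem[0x21..0x22] <- [2b 45]
query mem[0x20]=0xfd, mem[0x11]=0x2b, mem[0x22]=0x45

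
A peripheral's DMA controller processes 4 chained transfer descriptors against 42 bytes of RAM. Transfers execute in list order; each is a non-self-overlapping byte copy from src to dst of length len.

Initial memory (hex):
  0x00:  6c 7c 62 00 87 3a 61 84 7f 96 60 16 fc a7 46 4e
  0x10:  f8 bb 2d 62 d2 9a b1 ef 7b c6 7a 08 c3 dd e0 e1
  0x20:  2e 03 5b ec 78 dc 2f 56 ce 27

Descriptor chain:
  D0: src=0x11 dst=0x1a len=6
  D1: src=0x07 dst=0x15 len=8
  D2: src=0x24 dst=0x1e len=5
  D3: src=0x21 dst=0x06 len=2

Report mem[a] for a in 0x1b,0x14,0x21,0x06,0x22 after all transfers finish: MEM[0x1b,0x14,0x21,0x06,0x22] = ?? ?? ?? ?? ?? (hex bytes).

#0 dst[0x1a+6] := {0xbb,0x2d,0x62,0xd2,0x9a,0xb1}
#1 dst[0x15+8] := {0x84,0x7f,0x96,0x60,0x16,0xfc,0xa7,0x46}
#2 dst[0x1e+5] := {0x78,0xdc,0x2f,0x56,0xce}
#3 dst[0x06+2] := {0x56,0xce}
query mem[0x1b]=0xa7, mem[0x14]=0xd2, mem[0x21]=0x56, mem[0x06]=0x56, mem[0x22]=0xce

MEM[0x1b,0x14,0x21,0x06,0x22] = a7 d2 56 56 ce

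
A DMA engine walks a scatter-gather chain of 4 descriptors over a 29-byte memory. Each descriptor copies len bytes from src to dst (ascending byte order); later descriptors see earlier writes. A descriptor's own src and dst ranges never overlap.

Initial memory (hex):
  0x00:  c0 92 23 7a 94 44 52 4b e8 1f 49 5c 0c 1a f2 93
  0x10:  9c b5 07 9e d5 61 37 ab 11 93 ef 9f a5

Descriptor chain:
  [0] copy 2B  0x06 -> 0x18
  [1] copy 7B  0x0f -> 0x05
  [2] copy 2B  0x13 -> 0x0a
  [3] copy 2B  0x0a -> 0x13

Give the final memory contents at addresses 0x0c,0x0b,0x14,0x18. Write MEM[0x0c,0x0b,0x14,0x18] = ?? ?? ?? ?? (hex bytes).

#0 dst[0x18+2] := {0x52,0x4b}
#1 dst[0x05+7] := {0x93,0x9c,0xb5,0x07,0x9e,0xd5,0x61}
#2 dst[0x0a+2] := {0x9e,0xd5}
#3 dst[0x13+2] := {0x9e,0xd5}
query mem[0x0c]=0x0c, mem[0x0b]=0xd5, mem[0x14]=0xd5, mem[0x18]=0x52

MEM[0x0c,0x0b,0x14,0x18] = 0c d5 d5 52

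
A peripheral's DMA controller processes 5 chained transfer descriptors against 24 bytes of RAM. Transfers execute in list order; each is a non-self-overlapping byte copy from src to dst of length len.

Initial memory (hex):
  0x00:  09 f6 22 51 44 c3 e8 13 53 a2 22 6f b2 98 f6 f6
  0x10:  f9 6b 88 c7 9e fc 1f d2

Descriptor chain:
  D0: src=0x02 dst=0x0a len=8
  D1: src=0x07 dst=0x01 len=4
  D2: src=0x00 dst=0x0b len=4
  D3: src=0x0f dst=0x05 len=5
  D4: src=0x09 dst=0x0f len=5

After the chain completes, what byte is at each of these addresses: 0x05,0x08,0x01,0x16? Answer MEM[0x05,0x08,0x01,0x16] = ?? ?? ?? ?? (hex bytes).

D0: mem[0x0a..0x11] <- [22 51 44 c3 e8 13 53 a2]
D1: mem[0x01..0x04] <- [13 53 a2 22]
D2: mem[0x0b..0x0e] <- [09 13 53 a2]
D3: mem[0x05..0x09] <- [13 53 a2 88 c7]
D4: mem[0x0f..0x13] <- [c7 22 09 13 53]
query mem[0x05]=0x13, mem[0x08]=0x88, mem[0x01]=0x13, mem[0x16]=0x1f

MEM[0x05,0x08,0x01,0x16] = 13 88 13 1f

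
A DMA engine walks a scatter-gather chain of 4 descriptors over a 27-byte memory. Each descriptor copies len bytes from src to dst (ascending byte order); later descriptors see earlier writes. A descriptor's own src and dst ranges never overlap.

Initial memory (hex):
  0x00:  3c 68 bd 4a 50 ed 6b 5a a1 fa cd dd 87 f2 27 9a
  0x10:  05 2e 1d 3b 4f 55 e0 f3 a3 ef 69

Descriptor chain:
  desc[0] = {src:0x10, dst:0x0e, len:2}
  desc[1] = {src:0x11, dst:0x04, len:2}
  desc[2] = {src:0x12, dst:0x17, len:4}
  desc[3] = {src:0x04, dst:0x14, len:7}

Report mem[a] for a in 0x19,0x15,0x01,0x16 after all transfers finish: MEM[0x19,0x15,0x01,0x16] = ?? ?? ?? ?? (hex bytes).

MEM[0x19,0x15,0x01,0x16] = fa 1d 68 6b

#0 dst[0x0e+2] := {0x05,0x2e}
#1 dst[0x04+2] := {0x2e,0x1d}
#2 dst[0x17+4] := {0x1d,0x3b,0x4f,0x55}
#3 dst[0x14+7] := {0x2e,0x1d,0x6b,0x5a,0xa1,0xfa,0xcd}
query mem[0x19]=0xfa, mem[0x15]=0x1d, mem[0x01]=0x68, mem[0x16]=0x6b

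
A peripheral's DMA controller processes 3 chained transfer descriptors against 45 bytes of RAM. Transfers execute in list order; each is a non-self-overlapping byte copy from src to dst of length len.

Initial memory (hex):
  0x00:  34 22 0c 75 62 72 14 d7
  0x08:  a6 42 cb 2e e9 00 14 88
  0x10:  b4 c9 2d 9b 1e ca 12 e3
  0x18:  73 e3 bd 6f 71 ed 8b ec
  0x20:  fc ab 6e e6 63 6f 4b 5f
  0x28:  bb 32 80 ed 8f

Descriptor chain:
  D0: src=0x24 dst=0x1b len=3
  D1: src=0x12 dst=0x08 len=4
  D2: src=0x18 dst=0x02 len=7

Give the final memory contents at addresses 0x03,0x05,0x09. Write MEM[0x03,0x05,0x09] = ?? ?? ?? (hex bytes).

  after D0: wrote 3B at 0x1b = 636f4b
  after D1: wrote 4B at 0x08 = 2d9b1eca
  after D2: wrote 7B at 0x02 = 73e3bd636f4b8b
query mem[0x03]=0xe3, mem[0x05]=0x63, mem[0x09]=0x9b

MEM[0x03,0x05,0x09] = e3 63 9b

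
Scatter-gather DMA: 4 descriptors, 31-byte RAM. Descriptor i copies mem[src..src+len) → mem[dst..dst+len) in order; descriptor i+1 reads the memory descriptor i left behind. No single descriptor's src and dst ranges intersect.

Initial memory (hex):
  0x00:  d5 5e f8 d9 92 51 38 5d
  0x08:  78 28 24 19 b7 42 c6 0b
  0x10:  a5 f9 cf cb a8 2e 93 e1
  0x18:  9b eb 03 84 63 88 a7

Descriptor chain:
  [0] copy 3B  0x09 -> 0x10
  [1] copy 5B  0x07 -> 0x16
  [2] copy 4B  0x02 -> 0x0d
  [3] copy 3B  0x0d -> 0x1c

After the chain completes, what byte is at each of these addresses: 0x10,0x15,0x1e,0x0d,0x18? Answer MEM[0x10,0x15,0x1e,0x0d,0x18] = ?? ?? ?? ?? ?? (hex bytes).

#0 dst[0x10+3] := {0x28,0x24,0x19}
#1 dst[0x16+5] := {0x5d,0x78,0x28,0x24,0x19}
#2 dst[0x0d+4] := {0xf8,0xd9,0x92,0x51}
#3 dst[0x1c+3] := {0xf8,0xd9,0x92}
query mem[0x10]=0x51, mem[0x15]=0x2e, mem[0x1e]=0x92, mem[0x0d]=0xf8, mem[0x18]=0x28

MEM[0x10,0x15,0x1e,0x0d,0x18] = 51 2e 92 f8 28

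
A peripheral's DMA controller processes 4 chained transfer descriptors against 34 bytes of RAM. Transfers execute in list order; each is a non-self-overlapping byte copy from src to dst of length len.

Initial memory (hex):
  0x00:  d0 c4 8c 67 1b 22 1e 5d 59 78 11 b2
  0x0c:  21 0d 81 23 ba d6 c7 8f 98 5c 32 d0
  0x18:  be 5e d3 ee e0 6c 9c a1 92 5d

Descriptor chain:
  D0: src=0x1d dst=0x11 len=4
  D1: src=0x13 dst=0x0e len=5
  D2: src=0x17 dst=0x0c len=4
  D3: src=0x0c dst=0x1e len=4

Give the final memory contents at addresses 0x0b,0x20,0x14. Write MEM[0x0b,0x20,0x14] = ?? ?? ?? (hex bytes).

[0] 0x1d->0x11 len=4 : 6c 9c a1 92
[1] 0x13->0x0e len=5 : a1 92 5c 32 d0
[2] 0x17->0x0c len=4 : d0 be 5e d3
[3] 0x0c->0x1e len=4 : d0 be 5e d3
query mem[0x0b]=0xb2, mem[0x20]=0x5e, mem[0x14]=0x92

MEM[0x0b,0x20,0x14] = b2 5e 92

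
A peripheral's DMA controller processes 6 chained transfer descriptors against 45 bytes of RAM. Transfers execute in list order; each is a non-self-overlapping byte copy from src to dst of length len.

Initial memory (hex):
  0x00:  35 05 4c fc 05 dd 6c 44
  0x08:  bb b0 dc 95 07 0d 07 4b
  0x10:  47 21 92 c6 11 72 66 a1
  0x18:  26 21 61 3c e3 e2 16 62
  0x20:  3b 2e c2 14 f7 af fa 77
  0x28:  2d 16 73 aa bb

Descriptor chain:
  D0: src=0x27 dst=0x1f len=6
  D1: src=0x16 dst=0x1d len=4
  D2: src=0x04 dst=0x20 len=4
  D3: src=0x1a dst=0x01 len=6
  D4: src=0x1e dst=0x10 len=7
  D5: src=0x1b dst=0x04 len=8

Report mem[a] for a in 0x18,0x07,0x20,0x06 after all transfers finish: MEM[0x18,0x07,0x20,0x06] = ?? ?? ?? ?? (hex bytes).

[0] 0x27->0x1f len=6 : 77 2d 16 73 aa bb
[1] 0x16->0x1d len=4 : 66 a1 26 21
[2] 0x04->0x20 len=4 : 05 dd 6c 44
[3] 0x1a->0x01 len=6 : 61 3c e3 66 a1 26
[4] 0x1e->0x10 len=7 : a1 26 05 dd 6c 44 bb
[5] 0x1b->0x04 len=8 : 3c e3 66 a1 26 05 dd 6c
query mem[0x18]=0x26, mem[0x07]=0xa1, mem[0x20]=0x05, mem[0x06]=0x66

MEM[0x18,0x07,0x20,0x06] = 26 a1 05 66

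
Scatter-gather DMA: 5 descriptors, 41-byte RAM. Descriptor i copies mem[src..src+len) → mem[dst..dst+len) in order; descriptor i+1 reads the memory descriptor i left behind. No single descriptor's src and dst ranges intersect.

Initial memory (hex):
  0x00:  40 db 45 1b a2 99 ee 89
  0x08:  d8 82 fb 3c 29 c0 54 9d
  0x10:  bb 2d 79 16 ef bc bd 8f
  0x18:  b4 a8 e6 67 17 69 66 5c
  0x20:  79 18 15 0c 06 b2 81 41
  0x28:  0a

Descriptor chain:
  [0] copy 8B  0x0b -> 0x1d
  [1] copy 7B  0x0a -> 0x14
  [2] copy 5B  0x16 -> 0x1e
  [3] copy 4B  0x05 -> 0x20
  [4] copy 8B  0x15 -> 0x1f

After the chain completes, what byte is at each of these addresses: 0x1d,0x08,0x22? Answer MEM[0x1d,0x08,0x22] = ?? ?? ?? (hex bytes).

  after D0: wrote 8B at 0x1d = 3c29c0549dbb2d79
  after D1: wrote 7B at 0x14 = fb3c29c0549dbb
  after D2: wrote 5B at 0x1e = 29c0549dbb
  after D3: wrote 4B at 0x20 = 99ee89d8
  after D4: wrote 8B at 0x1f = 3c29c0549dbb6717
query mem[0x1d]=0x3c, mem[0x08]=0xd8, mem[0x22]=0x54

MEM[0x1d,0x08,0x22] = 3c d8 54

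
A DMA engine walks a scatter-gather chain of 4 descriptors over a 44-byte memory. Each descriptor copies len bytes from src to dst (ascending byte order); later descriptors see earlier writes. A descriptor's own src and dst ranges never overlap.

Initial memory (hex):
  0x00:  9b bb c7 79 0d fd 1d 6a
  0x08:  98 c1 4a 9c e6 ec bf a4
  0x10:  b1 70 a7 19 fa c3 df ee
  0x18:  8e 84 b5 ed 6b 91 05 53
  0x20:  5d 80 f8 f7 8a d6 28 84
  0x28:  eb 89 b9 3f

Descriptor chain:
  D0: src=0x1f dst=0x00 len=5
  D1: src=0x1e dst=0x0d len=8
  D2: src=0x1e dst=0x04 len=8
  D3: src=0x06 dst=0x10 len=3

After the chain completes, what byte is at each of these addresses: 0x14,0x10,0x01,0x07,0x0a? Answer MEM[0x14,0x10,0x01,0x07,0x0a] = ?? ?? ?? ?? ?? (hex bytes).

MEM[0x14,0x10,0x01,0x07,0x0a] = d6 5d 5d 80 8a

[0] 0x1f->0x00 len=5 : 53 5d 80 f8 f7
[1] 0x1e->0x0d len=8 : 05 53 5d 80 f8 f7 8a d6
[2] 0x1e->0x04 len=8 : 05 53 5d 80 f8 f7 8a d6
[3] 0x06->0x10 len=3 : 5d 80 f8
query mem[0x14]=0xd6, mem[0x10]=0x5d, mem[0x01]=0x5d, mem[0x07]=0x80, mem[0x0a]=0x8a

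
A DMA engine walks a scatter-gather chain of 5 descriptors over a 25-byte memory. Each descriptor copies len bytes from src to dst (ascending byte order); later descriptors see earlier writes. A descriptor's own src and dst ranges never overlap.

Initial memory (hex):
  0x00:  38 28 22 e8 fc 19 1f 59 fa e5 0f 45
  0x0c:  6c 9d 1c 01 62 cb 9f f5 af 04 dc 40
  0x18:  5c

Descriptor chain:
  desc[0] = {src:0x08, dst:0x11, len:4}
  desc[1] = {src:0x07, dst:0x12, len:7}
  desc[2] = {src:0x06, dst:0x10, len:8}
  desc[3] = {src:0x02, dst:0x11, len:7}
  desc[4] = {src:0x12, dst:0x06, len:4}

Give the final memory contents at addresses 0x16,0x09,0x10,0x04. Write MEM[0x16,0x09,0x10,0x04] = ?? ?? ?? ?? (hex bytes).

MEM[0x16,0x09,0x10,0x04] = 59 1f 1f fc

[0] 0x08->0x11 len=4 : fa e5 0f 45
[1] 0x07->0x12 len=7 : 59 fa e5 0f 45 6c 9d
[2] 0x06->0x10 len=8 : 1f 59 fa e5 0f 45 6c 9d
[3] 0x02->0x11 len=7 : 22 e8 fc 19 1f 59 fa
[4] 0x12->0x06 len=4 : e8 fc 19 1f
query mem[0x16]=0x59, mem[0x09]=0x1f, mem[0x10]=0x1f, mem[0x04]=0xfc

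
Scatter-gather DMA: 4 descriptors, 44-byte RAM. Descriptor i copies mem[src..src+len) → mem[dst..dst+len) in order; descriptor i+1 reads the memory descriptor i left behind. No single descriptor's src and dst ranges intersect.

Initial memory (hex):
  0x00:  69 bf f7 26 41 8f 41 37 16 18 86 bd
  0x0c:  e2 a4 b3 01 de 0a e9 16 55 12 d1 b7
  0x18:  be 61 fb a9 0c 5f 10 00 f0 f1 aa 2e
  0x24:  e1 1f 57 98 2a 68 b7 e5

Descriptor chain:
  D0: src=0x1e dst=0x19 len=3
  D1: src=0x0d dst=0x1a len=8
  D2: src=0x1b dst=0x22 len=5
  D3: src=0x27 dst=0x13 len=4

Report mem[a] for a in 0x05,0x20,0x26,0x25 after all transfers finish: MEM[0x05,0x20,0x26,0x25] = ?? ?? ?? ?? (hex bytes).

MEM[0x05,0x20,0x26,0x25] = 8f 16 e9 0a

D0: mem[0x19..0x1b] <- [10 00 f0]
D1: mem[0x1a..0x21] <- [a4 b3 01 de 0a e9 16 55]
D2: mem[0x22..0x26] <- [b3 01 de 0a e9]
D3: mem[0x13..0x16] <- [98 2a 68 b7]
query mem[0x05]=0x8f, mem[0x20]=0x16, mem[0x26]=0xe9, mem[0x25]=0x0a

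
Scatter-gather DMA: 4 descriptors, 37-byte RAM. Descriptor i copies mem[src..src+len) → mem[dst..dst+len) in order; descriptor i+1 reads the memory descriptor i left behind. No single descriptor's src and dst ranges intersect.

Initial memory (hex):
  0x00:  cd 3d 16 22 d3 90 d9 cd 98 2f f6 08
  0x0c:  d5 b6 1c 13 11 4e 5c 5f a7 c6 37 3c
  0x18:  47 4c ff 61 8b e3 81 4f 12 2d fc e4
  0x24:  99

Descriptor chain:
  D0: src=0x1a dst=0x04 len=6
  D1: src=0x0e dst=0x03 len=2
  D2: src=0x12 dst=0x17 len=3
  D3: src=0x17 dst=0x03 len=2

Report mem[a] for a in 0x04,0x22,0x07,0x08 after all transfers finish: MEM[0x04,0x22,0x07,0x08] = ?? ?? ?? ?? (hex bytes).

D0: mem[0x04..0x09] <- [ff 61 8b e3 81 4f]
D1: mem[0x03..0x04] <- [1c 13]
D2: mem[0x17..0x19] <- [5c 5f a7]
D3: mem[0x03..0x04] <- [5c 5f]
query mem[0x04]=0x5f, mem[0x22]=0xfc, mem[0x07]=0xe3, mem[0x08]=0x81

MEM[0x04,0x22,0x07,0x08] = 5f fc e3 81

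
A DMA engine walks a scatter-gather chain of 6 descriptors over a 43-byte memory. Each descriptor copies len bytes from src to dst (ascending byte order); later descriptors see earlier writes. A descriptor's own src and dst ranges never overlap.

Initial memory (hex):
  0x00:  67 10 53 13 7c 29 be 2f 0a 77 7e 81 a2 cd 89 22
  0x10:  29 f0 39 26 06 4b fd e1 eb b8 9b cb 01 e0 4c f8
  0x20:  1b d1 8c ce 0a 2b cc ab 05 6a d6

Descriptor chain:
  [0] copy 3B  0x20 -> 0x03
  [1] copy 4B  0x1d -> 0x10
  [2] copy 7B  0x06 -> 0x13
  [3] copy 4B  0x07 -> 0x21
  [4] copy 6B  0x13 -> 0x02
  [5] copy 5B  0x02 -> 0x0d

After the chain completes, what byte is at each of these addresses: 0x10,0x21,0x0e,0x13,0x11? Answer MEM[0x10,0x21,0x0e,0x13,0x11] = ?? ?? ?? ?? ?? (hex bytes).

MEM[0x10,0x21,0x0e,0x13,0x11] = 77 2f 2f be 7e

[0] 0x20->0x03 len=3 : 1b d1 8c
[1] 0x1d->0x10 len=4 : e0 4c f8 1b
[2] 0x06->0x13 len=7 : be 2f 0a 77 7e 81 a2
[3] 0x07->0x21 len=4 : 2f 0a 77 7e
[4] 0x13->0x02 len=6 : be 2f 0a 77 7e 81
[5] 0x02->0x0d len=5 : be 2f 0a 77 7e
query mem[0x10]=0x77, mem[0x21]=0x2f, mem[0x0e]=0x2f, mem[0x13]=0xbe, mem[0x11]=0x7e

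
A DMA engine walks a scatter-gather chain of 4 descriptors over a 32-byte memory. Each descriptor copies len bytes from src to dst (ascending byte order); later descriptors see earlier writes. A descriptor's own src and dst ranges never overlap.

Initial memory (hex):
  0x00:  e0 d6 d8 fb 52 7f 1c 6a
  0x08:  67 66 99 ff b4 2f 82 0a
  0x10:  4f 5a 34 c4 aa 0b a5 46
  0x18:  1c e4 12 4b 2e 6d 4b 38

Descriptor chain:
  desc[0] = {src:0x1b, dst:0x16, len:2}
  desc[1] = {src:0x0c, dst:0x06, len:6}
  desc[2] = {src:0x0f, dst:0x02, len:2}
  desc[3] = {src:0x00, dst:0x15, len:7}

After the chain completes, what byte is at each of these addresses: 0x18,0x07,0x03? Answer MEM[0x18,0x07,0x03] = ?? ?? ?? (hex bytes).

  after D0: wrote 2B at 0x16 = 4b2e
  after D1: wrote 6B at 0x06 = b42f820a4f5a
  after D2: wrote 2B at 0x02 = 0a4f
  after D3: wrote 7B at 0x15 = e0d60a4f527fb4
query mem[0x18]=0x4f, mem[0x07]=0x2f, mem[0x03]=0x4f

MEM[0x18,0x07,0x03] = 4f 2f 4f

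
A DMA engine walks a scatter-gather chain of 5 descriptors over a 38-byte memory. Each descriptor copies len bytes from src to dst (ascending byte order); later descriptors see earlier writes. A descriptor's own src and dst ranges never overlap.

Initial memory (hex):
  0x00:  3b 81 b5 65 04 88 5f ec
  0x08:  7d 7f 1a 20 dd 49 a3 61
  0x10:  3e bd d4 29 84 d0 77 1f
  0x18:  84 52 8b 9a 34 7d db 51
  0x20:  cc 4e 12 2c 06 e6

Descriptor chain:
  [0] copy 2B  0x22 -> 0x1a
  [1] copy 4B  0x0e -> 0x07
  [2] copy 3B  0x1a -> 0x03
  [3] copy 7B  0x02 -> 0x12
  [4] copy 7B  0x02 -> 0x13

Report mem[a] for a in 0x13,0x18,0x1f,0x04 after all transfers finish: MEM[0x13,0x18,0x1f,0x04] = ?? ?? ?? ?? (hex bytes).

  after D0: wrote 2B at 0x1a = 122c
  after D1: wrote 4B at 0x07 = a3613ebd
  after D2: wrote 3B at 0x03 = 122c34
  after D3: wrote 7B at 0x12 = b5122c345fa361
  after D4: wrote 7B at 0x13 = b5122c345fa361
query mem[0x13]=0xb5, mem[0x18]=0xa3, mem[0x1f]=0x51, mem[0x04]=0x2c

MEM[0x13,0x18,0x1f,0x04] = b5 a3 51 2c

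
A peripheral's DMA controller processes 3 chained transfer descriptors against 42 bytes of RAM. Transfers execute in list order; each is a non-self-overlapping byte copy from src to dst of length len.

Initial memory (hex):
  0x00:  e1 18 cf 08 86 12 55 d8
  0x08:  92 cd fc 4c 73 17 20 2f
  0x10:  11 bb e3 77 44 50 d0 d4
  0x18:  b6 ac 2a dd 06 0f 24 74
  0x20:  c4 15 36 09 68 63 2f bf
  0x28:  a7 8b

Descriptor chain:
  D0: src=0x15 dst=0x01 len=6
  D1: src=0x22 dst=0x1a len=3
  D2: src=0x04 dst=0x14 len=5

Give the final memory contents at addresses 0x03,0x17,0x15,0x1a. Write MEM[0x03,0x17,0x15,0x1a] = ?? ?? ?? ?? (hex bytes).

MEM[0x03,0x17,0x15,0x1a] = d4 d8 ac 36

#0 dst[0x01+6] := {0x50,0xd0,0xd4,0xb6,0xac,0x2a}
#1 dst[0x1a+3] := {0x36,0x09,0x68}
#2 dst[0x14+5] := {0xb6,0xac,0x2a,0xd8,0x92}
query mem[0x03]=0xd4, mem[0x17]=0xd8, mem[0x15]=0xac, mem[0x1a]=0x36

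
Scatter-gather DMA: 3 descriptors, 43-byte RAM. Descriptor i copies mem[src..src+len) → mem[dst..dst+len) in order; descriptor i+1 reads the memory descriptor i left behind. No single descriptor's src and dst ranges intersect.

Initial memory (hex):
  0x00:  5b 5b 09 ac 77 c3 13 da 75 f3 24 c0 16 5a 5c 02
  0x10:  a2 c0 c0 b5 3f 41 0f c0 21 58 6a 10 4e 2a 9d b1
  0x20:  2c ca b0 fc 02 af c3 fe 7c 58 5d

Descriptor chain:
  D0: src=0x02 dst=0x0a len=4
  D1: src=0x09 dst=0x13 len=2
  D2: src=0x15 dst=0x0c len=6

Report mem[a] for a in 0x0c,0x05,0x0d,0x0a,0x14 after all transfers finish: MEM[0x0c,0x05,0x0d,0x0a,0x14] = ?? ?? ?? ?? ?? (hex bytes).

D0: mem[0x0a..0x0d] <- [09 ac 77 c3]
D1: mem[0x13..0x14] <- [f3 09]
D2: mem[0x0c..0x11] <- [41 0f c0 21 58 6a]
query mem[0x0c]=0x41, mem[0x05]=0xc3, mem[0x0d]=0x0f, mem[0x0a]=0x09, mem[0x14]=0x09

MEM[0x0c,0x05,0x0d,0x0a,0x14] = 41 c3 0f 09 09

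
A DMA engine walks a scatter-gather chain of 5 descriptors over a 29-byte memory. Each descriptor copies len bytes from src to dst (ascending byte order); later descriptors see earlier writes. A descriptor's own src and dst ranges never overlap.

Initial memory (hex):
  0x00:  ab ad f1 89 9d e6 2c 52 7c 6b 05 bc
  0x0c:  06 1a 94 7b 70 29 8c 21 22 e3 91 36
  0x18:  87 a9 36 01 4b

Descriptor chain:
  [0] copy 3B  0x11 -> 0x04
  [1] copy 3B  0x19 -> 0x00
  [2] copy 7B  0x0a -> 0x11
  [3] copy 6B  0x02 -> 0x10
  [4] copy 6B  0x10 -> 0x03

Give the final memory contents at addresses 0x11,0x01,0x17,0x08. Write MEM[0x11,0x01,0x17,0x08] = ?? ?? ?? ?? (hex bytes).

  after D0: wrote 3B at 0x04 = 298c21
  after D1: wrote 3B at 0x00 = a93601
  after D2: wrote 7B at 0x11 = 05bc061a947b70
  after D3: wrote 6B at 0x10 = 0189298c2152
  after D4: wrote 6B at 0x03 = 0189298c2152
query mem[0x11]=0x89, mem[0x01]=0x36, mem[0x17]=0x70, mem[0x08]=0x52

MEM[0x11,0x01,0x17,0x08] = 89 36 70 52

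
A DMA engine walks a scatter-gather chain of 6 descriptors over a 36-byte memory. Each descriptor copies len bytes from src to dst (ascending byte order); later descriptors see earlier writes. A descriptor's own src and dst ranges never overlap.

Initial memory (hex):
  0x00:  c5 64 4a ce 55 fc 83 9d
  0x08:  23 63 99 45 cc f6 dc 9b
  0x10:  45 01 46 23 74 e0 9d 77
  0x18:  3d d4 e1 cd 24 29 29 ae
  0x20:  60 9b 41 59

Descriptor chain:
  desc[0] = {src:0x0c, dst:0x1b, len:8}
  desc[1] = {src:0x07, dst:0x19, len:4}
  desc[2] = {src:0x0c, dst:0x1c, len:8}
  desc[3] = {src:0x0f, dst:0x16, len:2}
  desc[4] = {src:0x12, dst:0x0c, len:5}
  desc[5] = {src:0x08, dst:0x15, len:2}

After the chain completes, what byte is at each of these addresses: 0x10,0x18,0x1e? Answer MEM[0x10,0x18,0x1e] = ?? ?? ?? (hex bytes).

  after D0: wrote 8B at 0x1b = ccf6dc9b45014623
  after D1: wrote 4B at 0x19 = 9d236399
  after D2: wrote 8B at 0x1c = ccf6dc9b45014623
  after D3: wrote 2B at 0x16 = 9b45
  after D4: wrote 5B at 0x0c = 462374e09b
  after D5: wrote 2B at 0x15 = 2363
query mem[0x10]=0x9b, mem[0x18]=0x3d, mem[0x1e]=0xdc

MEM[0x10,0x18,0x1e] = 9b 3d dc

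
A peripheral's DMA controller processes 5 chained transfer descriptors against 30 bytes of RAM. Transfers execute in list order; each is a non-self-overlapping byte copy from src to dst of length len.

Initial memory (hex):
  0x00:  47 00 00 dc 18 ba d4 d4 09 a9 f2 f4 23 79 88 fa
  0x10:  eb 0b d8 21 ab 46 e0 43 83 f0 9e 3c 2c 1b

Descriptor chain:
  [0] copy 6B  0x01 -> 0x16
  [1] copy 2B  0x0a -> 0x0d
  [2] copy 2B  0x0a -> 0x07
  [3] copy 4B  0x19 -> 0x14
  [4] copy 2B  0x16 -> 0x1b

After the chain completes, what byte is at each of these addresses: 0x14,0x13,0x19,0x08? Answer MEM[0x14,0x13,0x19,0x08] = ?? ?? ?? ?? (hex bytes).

MEM[0x14,0x13,0x19,0x08] = 18 21 18 f4

D0: mem[0x16..0x1b] <- [00 00 dc 18 ba d4]
D1: mem[0x0d..0x0e] <- [f2 f4]
D2: mem[0x07..0x08] <- [f2 f4]
D3: mem[0x14..0x17] <- [18 ba d4 2c]
D4: mem[0x1b..0x1c] <- [d4 2c]
query mem[0x14]=0x18, mem[0x13]=0x21, mem[0x19]=0x18, mem[0x08]=0xf4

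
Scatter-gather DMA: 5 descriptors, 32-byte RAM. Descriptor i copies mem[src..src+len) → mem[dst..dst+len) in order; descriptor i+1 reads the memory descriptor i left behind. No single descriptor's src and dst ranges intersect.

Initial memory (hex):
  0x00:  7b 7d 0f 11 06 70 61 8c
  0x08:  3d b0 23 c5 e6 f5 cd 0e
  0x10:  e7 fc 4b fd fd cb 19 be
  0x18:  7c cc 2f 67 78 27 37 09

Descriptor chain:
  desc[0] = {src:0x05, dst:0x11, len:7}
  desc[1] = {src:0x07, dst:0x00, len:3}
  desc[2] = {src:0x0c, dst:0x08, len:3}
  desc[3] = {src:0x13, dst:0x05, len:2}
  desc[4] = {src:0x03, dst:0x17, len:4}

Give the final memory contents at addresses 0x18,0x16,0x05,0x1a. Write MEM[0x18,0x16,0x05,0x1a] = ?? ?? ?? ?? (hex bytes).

D0: mem[0x11..0x17] <- [70 61 8c 3d b0 23 c5]
D1: mem[0x00..0x02] <- [8c 3d b0]
D2: mem[0x08..0x0a] <- [e6 f5 cd]
D3: mem[0x05..0x06] <- [8c 3d]
D4: mem[0x17..0x1a] <- [11 06 8c 3d]
query mem[0x18]=0x06, mem[0x16]=0x23, mem[0x05]=0x8c, mem[0x1a]=0x3d

MEM[0x18,0x16,0x05,0x1a] = 06 23 8c 3d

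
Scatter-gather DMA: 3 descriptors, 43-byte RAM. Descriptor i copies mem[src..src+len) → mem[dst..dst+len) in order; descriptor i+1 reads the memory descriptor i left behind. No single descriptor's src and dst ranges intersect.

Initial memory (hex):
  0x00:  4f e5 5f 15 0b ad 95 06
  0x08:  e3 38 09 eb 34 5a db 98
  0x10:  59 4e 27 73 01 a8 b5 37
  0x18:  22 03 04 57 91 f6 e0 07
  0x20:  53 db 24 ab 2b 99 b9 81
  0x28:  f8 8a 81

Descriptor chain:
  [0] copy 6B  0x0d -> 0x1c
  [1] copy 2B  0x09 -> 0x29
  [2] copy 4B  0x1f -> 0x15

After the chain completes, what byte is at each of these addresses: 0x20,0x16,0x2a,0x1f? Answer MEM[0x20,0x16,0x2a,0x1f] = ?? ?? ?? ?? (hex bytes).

[0] 0x0d->0x1c len=6 : 5a db 98 59 4e 27
[1] 0x09->0x29 len=2 : 38 09
[2] 0x1f->0x15 len=4 : 59 4e 27 24
query mem[0x20]=0x4e, mem[0x16]=0x4e, mem[0x2a]=0x09, mem[0x1f]=0x59

MEM[0x20,0x16,0x2a,0x1f] = 4e 4e 09 59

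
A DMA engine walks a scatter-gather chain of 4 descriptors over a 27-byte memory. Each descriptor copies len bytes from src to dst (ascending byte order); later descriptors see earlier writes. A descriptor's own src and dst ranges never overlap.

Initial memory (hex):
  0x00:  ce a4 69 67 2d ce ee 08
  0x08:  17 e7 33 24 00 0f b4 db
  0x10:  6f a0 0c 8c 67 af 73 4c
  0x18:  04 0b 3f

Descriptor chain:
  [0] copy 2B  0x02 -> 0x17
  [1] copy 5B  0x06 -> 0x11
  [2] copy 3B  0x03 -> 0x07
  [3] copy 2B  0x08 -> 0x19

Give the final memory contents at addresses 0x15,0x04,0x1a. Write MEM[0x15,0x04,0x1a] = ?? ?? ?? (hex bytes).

D0: mem[0x17..0x18] <- [69 67]
D1: mem[0x11..0x15] <- [ee 08 17 e7 33]
D2: mem[0x07..0x09] <- [67 2d ce]
D3: mem[0x19..0x1a] <- [2d ce]
query mem[0x15]=0x33, mem[0x04]=0x2d, mem[0x1a]=0xce

MEM[0x15,0x04,0x1a] = 33 2d ce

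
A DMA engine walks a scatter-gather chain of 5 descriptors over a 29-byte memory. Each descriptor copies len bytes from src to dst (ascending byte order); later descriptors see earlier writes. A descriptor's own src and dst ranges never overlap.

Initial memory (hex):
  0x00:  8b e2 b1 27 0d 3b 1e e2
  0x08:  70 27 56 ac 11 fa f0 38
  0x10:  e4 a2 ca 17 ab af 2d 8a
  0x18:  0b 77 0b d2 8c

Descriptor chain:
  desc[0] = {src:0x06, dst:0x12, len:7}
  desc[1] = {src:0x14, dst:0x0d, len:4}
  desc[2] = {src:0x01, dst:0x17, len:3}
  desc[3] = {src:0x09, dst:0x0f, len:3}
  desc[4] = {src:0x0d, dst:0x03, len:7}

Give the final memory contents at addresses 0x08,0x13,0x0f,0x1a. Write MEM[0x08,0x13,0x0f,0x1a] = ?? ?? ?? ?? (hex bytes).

MEM[0x08,0x13,0x0f,0x1a] = 1e e2 27 0b

#0 dst[0x12+7] := {0x1e,0xe2,0x70,0x27,0x56,0xac,0x11}
#1 dst[0x0d+4] := {0x70,0x27,0x56,0xac}
#2 dst[0x17+3] := {0xe2,0xb1,0x27}
#3 dst[0x0f+3] := {0x27,0x56,0xac}
#4 dst[0x03+7] := {0x70,0x27,0x27,0x56,0xac,0x1e,0xe2}
query mem[0x08]=0x1e, mem[0x13]=0xe2, mem[0x0f]=0x27, mem[0x1a]=0x0b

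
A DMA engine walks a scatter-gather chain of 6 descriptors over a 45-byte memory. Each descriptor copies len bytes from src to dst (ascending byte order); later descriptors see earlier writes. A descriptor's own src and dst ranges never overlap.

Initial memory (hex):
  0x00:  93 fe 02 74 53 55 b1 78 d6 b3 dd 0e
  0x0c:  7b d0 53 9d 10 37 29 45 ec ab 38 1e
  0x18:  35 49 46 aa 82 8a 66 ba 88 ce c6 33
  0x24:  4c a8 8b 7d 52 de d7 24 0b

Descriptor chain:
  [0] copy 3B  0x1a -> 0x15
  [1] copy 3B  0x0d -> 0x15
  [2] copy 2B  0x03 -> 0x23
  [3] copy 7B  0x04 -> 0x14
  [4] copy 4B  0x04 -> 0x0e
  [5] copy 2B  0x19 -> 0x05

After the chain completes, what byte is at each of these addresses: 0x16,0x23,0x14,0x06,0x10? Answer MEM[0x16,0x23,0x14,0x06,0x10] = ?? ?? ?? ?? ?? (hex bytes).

MEM[0x16,0x23,0x14,0x06,0x10] = b1 74 53 dd b1

  after D0: wrote 3B at 0x15 = 46aa82
  after D1: wrote 3B at 0x15 = d0539d
  after D2: wrote 2B at 0x23 = 7453
  after D3: wrote 7B at 0x14 = 5355b178d6b3dd
  after D4: wrote 4B at 0x0e = 5355b178
  after D5: wrote 2B at 0x05 = b3dd
query mem[0x16]=0xb1, mem[0x23]=0x74, mem[0x14]=0x53, mem[0x06]=0xdd, mem[0x10]=0xb1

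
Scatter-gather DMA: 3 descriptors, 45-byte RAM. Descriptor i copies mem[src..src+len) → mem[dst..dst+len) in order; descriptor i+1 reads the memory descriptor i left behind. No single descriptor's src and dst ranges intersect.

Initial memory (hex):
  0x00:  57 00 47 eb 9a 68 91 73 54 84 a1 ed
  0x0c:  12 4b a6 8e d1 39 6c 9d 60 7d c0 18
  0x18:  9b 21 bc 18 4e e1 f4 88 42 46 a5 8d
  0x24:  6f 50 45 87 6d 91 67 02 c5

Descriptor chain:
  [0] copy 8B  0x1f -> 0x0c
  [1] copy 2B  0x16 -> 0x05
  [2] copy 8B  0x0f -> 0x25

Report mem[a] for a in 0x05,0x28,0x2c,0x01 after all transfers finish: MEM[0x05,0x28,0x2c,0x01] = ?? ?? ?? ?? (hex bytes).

  after D0: wrote 8B at 0x0c = 884246a58d6f5045
  after D1: wrote 2B at 0x05 = c018
  after D2: wrote 8B at 0x25 = a58d6f5045607dc0
query mem[0x05]=0xc0, mem[0x28]=0x50, mem[0x2c]=0xc0, mem[0x01]=0x00

MEM[0x05,0x28,0x2c,0x01] = c0 50 c0 00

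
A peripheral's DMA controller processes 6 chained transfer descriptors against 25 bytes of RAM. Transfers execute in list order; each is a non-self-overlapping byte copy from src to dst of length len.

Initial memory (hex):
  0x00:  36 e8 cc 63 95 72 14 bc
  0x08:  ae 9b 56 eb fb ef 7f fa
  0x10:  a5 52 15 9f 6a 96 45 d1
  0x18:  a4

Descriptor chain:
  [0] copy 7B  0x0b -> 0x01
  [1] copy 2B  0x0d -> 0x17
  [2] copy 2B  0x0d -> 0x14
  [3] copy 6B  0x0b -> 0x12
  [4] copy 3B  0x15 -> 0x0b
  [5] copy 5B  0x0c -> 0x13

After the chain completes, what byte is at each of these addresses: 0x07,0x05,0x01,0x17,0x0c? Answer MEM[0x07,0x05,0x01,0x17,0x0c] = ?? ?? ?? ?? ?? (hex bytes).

  after D0: wrote 7B at 0x01 = ebfbef7ffaa552
  after D1: wrote 2B at 0x17 = ef7f
  after D2: wrote 2B at 0x14 = ef7f
  after D3: wrote 6B at 0x12 = ebfbef7ffaa5
  after D4: wrote 3B at 0x0b = 7ffaa5
  after D5: wrote 5B at 0x13 = faa57ffaa5
query mem[0x07]=0x52, mem[0x05]=0xfa, mem[0x01]=0xeb, mem[0x17]=0xa5, mem[0x0c]=0xfa

MEM[0x07,0x05,0x01,0x17,0x0c] = 52 fa eb a5 fa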